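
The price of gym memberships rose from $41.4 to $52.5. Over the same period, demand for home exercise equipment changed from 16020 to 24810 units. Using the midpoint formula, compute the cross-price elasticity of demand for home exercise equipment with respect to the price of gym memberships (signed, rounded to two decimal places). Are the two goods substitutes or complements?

1.82; substitutes

%ΔQ_{home exercise equipment} = (24810 − 16020)/avg = 8790/20415 = 0.430565…
%ΔP_{gym memberships} = (52.5 − 41.4)/avg = 11.1/46.95 = 0.236421…
E_cross = (8790/20415) / (11.1/46.95) = 1.8211…
E_cross > 0 ⇒ the goods are substitutes.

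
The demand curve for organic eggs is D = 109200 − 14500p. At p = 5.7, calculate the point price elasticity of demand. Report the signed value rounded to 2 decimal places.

-3.11

dD/dp = −14500. At p = 5.7, D = 109200 − 14500(5.7) = 26550.
Ed = (dD/dp)·(p/D) = −14500 × (5.7/26550) = -3.1129…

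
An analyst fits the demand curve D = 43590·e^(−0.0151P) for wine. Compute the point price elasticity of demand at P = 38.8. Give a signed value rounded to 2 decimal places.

dD/dP = −0.0151·D = -366.37. At P = 38.8, D = 24262.9.
Ed = (dD/dP)·(P/D) = (-366.37) × (38.8/24262.9) = -0.5858…

-0.59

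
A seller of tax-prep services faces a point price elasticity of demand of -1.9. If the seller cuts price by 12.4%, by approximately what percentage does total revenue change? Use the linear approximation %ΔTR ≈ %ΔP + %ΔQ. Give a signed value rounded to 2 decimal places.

+11.16%

%ΔQ ≈ Ed × %ΔP = (-1.9) × (-12.4%) = +23.5600%
%ΔTR ≈ %ΔP + %ΔQ = (-12.4%) + (+23.5600%) = +11.1600%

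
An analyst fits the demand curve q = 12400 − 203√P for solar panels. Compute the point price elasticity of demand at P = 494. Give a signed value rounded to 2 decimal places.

-0.29

dq/dP = −203/(2√P) = -4.5667. At P = 494, q = 7888.1.
Ed = (dq/dP)·(P/q) = (-4.5667) × (494/7888.1) = -0.2859…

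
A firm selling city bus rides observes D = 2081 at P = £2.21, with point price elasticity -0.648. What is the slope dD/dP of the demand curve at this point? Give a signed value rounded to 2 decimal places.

Ed = (dD/dP)·(P/D) ⇒ dD/dP = Ed·D/P = (-0.648)·2081/2.21 = -610.1755…

-610.18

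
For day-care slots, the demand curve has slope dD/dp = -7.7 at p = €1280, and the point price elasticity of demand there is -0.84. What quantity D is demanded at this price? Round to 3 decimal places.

11733.333

Ed = (dD/dp)·(p/D) ⇒ D = (dD/dp)·p/Ed = (-7.7)·1280/(-0.84) = 11733.33333…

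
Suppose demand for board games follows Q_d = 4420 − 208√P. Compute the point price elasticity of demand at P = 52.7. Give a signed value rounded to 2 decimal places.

-0.26

dQ_d/dP = −208/(2√P) = -14.3261. At P = 52.7, Q_d = 2910.03.
Ed = (dQ_d/dP)·(P/Q_d) = (-14.3261) × (52.7/2910.03) = -0.2594…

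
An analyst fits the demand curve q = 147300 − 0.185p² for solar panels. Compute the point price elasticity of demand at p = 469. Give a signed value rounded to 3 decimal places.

-0.763

dq/dp = −2·0.185·p = -173.53. At p = 469, q = 106607.215.
Ed = (dq/dp)·(p/q) = (-173.53) × (469/106607.215) = -0.76341…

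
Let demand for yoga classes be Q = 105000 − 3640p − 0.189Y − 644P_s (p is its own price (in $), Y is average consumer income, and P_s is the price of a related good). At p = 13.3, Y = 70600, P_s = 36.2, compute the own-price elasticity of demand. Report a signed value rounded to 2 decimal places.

At the given values, Q = 105000 − 3640(13.3) − 0.189(70600) − 644(36.2) = 19931.8.
∂Q/∂p = −3640.
E = (-3640) × (13.3/19931.8) = -2.4288…

-2.43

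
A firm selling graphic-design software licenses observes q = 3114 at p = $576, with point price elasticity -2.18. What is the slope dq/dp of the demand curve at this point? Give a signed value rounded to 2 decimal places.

-11.79

Ed = (dq/dp)·(p/q) ⇒ dq/dp = Ed·q/p = (-2.18)·3114/576 = -11.7856…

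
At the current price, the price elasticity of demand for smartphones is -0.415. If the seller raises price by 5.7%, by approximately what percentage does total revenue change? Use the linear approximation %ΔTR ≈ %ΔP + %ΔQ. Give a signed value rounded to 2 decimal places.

+3.33%

%ΔQ ≈ Ed × %ΔP = (-0.415) × (+5.7%) = -2.3655%
%ΔTR ≈ %ΔP + %ΔQ = (+5.7%) + (-2.3655%) = +3.3345%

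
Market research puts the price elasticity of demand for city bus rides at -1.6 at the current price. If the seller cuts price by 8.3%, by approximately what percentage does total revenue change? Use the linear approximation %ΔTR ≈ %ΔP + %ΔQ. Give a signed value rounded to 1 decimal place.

%ΔQ ≈ Ed × %ΔP = (-1.6) × (-8.3%) = +13.2800%
%ΔTR ≈ %ΔP + %ΔQ = (-8.3%) + (+13.2800%) = +4.9800%

+5.0%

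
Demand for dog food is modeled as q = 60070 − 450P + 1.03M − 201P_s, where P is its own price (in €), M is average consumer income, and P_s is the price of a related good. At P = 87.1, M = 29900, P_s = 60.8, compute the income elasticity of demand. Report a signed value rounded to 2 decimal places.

At the given values, q = 60070 − 450(87.1) + 1.03(29900) − 201(60.8) = 39451.2.
∂q/∂M = 1.03.
E = (1.03) × (29900/39451.2) = 0.7806…

0.78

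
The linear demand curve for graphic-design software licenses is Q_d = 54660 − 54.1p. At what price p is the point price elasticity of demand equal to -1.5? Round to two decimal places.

Ed = −54.1p/(54660 − 54.1p). Set this equal to -1.5:
54.1p = 1.5·(54660 − 54.1p) ⇒ 54.1p(1 + 1.5) = 1.5·54660
p = 1.5·54660 / (54.1·2.5) = 606.2107…

606.21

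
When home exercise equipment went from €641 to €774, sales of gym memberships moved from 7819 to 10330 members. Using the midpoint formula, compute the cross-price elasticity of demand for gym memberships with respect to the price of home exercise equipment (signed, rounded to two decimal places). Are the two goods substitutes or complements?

%ΔQ_{gym memberships} = (10330 − 7819)/avg = 2511/9074.5 = 0.276709…
%ΔP_{home exercise equipment} = (774 − 641)/avg = 133/707.5 = 0.187985…
E_cross = (2511/9074.5) / (133/707.5) = 1.4719…
E_cross > 0 ⇒ the goods are substitutes.

1.47; substitutes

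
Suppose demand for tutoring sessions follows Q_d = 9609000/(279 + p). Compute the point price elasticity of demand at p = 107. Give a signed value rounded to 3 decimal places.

dQ_d/dp = −9609000/(279 + p)² = -64.4917. At p = 107, Q_d = 24893.8.
Ed = (dQ_d/dp)·(p/Q_d) = (-64.4917) × (107/24893.8) = -0.27720…

-0.277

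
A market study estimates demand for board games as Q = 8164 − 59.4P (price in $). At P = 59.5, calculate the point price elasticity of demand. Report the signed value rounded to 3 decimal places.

dQ/dP = −59.4. At P = 59.5, Q = 8164 − 59.4(59.5) = 4629.7.
Ed = (dQ/dP)·(P/Q) = −59.4 × (59.5/4629.7) = -0.76339…

-0.763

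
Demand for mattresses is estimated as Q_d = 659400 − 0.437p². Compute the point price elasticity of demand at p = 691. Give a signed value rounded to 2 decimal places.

-0.93

dQ_d/dp = −2·0.437·p = -603.934. At p = 691, Q_d = 450740.803.
Ed = (dQ_d/dp)·(p/Q_d) = (-603.934) × (691/450740.803) = -0.9258…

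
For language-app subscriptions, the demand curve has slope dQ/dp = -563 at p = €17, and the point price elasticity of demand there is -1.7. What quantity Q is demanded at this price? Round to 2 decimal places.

Ed = (dQ/dp)·(p/Q) ⇒ Q = (dQ/dp)·p/Ed = (-563)·17/(-1.7) = 5630

5630.00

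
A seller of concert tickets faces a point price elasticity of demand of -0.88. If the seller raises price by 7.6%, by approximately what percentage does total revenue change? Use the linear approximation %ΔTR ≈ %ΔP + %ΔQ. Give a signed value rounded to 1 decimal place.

+0.9%

%ΔQ ≈ Ed × %ΔP = (-0.88) × (+7.6%) = -6.6880%
%ΔTR ≈ %ΔP + %ΔQ = (+7.6%) + (-6.6880%) = +0.9120%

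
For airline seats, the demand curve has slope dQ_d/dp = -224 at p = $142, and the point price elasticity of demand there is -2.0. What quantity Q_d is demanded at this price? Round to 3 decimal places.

15904.000

Ed = (dQ_d/dp)·(p/Q_d) ⇒ Q_d = (dQ_d/dp)·p/Ed = (-224)·142/(-2.0) = 15904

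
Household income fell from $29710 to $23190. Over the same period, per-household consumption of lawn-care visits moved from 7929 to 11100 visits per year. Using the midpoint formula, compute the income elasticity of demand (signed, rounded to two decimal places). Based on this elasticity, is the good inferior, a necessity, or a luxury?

%ΔQ = (11100 − 7929)/[( 7929 + 11100)/2] = 3171/9514.5 = 0.333280…
%ΔIncome = (23190 − 29710)/[( 29710 + 23190)/2] = -6520/26450 = -0.246502…
E_income = (3171/9514.5) / (-6520/26450) = -1.3520…
E_income < 0 ⇒ inferior good.

-1.35; inferior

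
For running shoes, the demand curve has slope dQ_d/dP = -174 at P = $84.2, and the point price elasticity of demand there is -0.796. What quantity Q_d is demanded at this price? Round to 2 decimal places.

Ed = (dQ_d/dP)·(P/Q_d) ⇒ Q_d = (dQ_d/dP)·P/Ed = (-174)·84.2/(-0.796) = 18405.5276…

18405.53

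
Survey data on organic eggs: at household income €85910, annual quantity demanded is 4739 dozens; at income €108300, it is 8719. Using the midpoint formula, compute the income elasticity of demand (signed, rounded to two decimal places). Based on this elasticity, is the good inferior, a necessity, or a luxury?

2.57; luxury

%ΔQ = (8719 − 4739)/[( 4739 + 8719)/2] = 3980/6729 = 0.591469…
%ΔIncome = (108300 − 85910)/[( 85910 + 108300)/2] = 22390/97105 = 0.230575…
E_income = (3980/6729) / (22390/97105) = 2.5651…
E_income > 1 ⇒ normal good, luxury.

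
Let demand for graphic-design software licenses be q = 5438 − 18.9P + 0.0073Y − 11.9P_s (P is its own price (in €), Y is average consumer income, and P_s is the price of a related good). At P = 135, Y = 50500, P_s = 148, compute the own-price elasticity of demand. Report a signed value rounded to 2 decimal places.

At the given values, q = 5438 − 18.9(135) + 0.0073(50500) − 11.9(148) = 1493.95.
∂q/∂P = −18.9.
E = (-18.9) × (135/1493.95) = -1.7078…

-1.71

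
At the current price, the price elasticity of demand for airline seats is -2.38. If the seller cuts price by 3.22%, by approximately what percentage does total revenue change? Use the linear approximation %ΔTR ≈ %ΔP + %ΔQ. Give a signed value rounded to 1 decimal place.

+4.4%

%ΔQ ≈ Ed × %ΔP = (-2.38) × (-3.22%) = +7.6636%
%ΔTR ≈ %ΔP + %ΔQ = (-3.22%) + (+7.6636%) = +4.4436%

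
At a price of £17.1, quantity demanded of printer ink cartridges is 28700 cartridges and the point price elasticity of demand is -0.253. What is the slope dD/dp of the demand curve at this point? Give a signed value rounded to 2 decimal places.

Ed = (dD/dp)·(p/D) ⇒ dD/dp = Ed·D/p = (-0.253)·28700/17.1 = -424.6257…

-424.63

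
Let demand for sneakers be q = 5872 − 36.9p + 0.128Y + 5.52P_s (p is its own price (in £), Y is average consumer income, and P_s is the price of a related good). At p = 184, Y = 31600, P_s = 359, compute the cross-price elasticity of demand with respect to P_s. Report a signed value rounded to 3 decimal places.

At the given values, q = 5872 − 36.9(184) + 0.128(31600) + 5.52(359) = 5108.88.
∂q/∂P_s = 5.52.
E = (5.52) × (359/5108.88) = 0.38788…

0.388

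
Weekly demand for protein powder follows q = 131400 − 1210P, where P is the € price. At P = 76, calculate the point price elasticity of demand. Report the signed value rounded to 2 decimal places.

dq/dP = −1210. At P = 76, q = 131400 − 1210(76) = 39440.
Ed = (dq/dP)·(P/q) = −1210 × (76/39440) = -2.3316…

-2.33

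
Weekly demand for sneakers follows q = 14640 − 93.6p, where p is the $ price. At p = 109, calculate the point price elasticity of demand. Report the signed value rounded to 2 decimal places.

dq/dp = −93.6. At p = 109, q = 14640 − 93.6(109) = 4437.6.
Ed = (dq/dp)·(p/q) = −93.6 × (109/4437.6) = -2.2990…

-2.30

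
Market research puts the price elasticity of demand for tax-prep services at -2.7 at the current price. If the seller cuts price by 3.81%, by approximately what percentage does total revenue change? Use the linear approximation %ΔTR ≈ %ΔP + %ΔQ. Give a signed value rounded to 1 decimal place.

+6.5%

%ΔQ ≈ Ed × %ΔP = (-2.7) × (-3.81%) = +10.2870%
%ΔTR ≈ %ΔP + %ΔQ = (-3.81%) + (+10.2870%) = +6.4770%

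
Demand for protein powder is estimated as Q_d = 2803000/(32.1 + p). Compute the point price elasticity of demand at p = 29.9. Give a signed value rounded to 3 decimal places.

-0.482

dQ_d/dp = −2803000/(32.1 + p)² = -729.188. At p = 29.9, Q_d = 45209.7.
Ed = (dQ_d/dp)·(p/Q_d) = (-729.188) × (29.9/45209.7) = -0.48225…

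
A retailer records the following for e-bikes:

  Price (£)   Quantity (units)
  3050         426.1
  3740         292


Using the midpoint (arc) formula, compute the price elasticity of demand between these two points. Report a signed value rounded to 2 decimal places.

%ΔQ = (292 − 426.1) / [(426.1 + 292)/2] = -134.1/359.05 = -0.373485…
%ΔP = (3740 − 3050) / [(3050 + 3740)/2] = 690/3395 = 0.203240…
Arc Ed = %ΔQ / %ΔP = (-134.1/359.05) / (690/3395) = -1.8376…

-1.84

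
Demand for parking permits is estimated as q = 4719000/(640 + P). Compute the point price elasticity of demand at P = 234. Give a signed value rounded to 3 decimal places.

dq/dP = −4719000/(640 + P)² = -6.1777. At P = 234, q = 5399.31.
Ed = (dq/dP)·(P/q) = (-6.1777) × (234/5399.31) = -0.26773…

-0.268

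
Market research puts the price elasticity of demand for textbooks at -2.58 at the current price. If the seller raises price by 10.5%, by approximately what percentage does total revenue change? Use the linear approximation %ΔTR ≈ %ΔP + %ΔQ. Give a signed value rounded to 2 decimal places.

-16.59%

%ΔQ ≈ Ed × %ΔP = (-2.58) × (+10.5%) = -27.0900%
%ΔTR ≈ %ΔP + %ΔQ = (+10.5%) + (-27.0900%) = -16.5900%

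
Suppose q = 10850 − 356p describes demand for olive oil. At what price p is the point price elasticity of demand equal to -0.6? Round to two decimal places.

Ed = −356p/(10850 − 356p). Set this equal to -0.6:
356p = 0.6·(10850 − 356p) ⇒ 356p(1 + 0.6) = 0.6·10850
p = 0.6·10850 / (356·1.6) = 11.4290…

11.43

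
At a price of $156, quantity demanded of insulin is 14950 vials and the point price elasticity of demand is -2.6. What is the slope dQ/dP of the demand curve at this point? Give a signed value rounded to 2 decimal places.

-249.17

Ed = (dQ/dP)·(P/Q) ⇒ dQ/dP = Ed·Q/P = (-2.6)·14950/156 = -249.1666…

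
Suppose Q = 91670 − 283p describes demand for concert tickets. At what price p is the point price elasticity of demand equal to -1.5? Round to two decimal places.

Ed = −283p/(91670 − 283p). Set this equal to -1.5:
283p = 1.5·(91670 − 283p) ⇒ 283p(1 + 1.5) = 1.5·91670
p = 1.5·91670 / (283·2.5) = 194.3533…

194.35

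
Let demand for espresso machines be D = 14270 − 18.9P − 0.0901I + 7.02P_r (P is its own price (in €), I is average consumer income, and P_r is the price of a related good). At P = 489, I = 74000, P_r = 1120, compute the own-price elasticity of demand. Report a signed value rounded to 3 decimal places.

-1.485

At the given values, D = 14270 − 18.9(489) − 0.0901(74000) + 7.02(1120) = 6222.9.
∂D/∂P = −18.9.
E = (-18.9) × (489/6222.9) = -1.48517…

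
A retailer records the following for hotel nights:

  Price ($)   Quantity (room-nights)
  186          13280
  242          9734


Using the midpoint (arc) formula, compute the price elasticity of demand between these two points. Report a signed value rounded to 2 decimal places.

-1.18

%ΔQ = (9734 − 13280) / [(13280 + 9734)/2] = -3546/11507 = -0.308160…
%ΔP = (242 − 186) / [(186 + 242)/2] = 56/214 = 0.261682…
Arc Ed = %ΔQ / %ΔP = (-3546/11507) / (56/214) = -1.1776…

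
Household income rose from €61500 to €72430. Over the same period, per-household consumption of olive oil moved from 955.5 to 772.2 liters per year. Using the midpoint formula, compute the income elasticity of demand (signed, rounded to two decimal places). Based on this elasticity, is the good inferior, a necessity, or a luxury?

-1.30; inferior

%ΔQ = (772.2 − 955.5)/[( 955.5 + 772.2)/2] = -183.3/863.85 = -0.212189…
%ΔIncome = (72430 − 61500)/[( 61500 + 72430)/2] = 10930/66965 = 0.163219…
E_income = (-183.3/863.85) / (10930/66965) = -1.3000…
E_income < 0 ⇒ inferior good.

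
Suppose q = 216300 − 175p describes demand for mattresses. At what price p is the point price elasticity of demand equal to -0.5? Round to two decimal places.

Ed = −175p/(216300 − 175p). Set this equal to -0.5:
175p = 0.5·(216300 − 175p) ⇒ 175p(1 + 0.5) = 0.5·216300
p = 0.5·216300 / (175·1.5) = 412

412.00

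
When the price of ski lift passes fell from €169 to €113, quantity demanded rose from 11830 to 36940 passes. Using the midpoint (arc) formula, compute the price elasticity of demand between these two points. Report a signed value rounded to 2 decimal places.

%ΔQ = (36940 − 11830) / [(11830 + 36940)/2] = 25110/24385 = 1.029731…
%ΔP = (113 − 169) / [(169 + 113)/2] = -56/141 = -0.397163…
Arc Ed = %ΔQ / %ΔP = (25110/24385) / (-56/141) = -2.5927…

-2.59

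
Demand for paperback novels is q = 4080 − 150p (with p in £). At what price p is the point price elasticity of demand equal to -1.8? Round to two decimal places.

Ed = −150p/(4080 − 150p). Set this equal to -1.8:
150p = 1.8·(4080 − 150p) ⇒ 150p(1 + 1.8) = 1.8·4080
p = 1.8·4080 / (150·2.8) = 17.4857…

17.49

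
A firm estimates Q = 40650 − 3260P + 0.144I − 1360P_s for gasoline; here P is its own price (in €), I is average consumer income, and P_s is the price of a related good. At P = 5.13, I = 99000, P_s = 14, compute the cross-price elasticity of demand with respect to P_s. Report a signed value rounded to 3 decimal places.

At the given values, Q = 40650 − 3260(5.13) + 0.144(99000) − 1360(14) = 19142.2.
∂Q/∂P_s = -1360.
E = (-1360) × (14/19142.2) = -0.99466…

-0.995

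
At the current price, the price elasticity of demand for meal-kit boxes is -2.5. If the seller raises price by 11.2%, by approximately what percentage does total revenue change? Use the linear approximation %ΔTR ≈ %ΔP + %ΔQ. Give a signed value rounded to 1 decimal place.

-16.8%

%ΔQ ≈ Ed × %ΔP = (-2.5) × (+11.2%) = -28.0000%
%ΔTR ≈ %ΔP + %ΔQ = (+11.2%) + (-28.0000%) = -16.8000%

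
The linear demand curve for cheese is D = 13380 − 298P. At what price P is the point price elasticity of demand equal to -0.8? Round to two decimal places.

Ed = −298P/(13380 − 298P). Set this equal to -0.8:
298P = 0.8·(13380 − 298P) ⇒ 298P(1 + 0.8) = 0.8·13380
P = 0.8·13380 / (298·1.8) = 19.9552…

19.96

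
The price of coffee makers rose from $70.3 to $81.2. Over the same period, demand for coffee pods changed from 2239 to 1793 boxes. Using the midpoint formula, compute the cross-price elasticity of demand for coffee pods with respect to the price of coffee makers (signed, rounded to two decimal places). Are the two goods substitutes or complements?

%ΔQ_{coffee pods} = (1793 − 2239)/avg = -446/2016 = -0.221230…
%ΔP_{coffee makers} = (81.2 − 70.3)/avg = 10.9/75.75 = 0.143894…
E_cross = (-446/2016) / (10.9/75.75) = -1.5374…
E_cross < 0 ⇒ the goods are complements.

-1.54; complements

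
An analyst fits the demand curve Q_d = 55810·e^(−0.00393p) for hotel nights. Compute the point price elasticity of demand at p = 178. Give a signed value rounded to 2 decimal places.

-0.70

dQ_d/dp = −0.00393·Q_d = -108.968. At p = 178, Q_d = 27727.2.
Ed = (dQ_d/dp)·(p/Q_d) = (-108.968) × (178/27727.2) = -0.6995…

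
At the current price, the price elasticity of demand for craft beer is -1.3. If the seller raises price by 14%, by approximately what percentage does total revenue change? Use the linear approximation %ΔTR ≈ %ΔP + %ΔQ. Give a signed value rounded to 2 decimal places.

-4.20%

%ΔQ ≈ Ed × %ΔP = (-1.3) × (+14%) = -18.2000%
%ΔTR ≈ %ΔP + %ΔQ = (+14%) + (-18.2000%) = -4.2000%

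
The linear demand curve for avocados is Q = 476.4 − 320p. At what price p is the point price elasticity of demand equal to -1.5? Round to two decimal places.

Ed = −320p/(476.4 − 320p). Set this equal to -1.5:
320p = 1.5·(476.4 − 320p) ⇒ 320p(1 + 1.5) = 1.5·476.4
p = 1.5·476.4 / (320·2.5) = 0.8932…

0.89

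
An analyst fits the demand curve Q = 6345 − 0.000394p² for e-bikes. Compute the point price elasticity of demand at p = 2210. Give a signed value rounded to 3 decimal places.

-0.871

dQ/dp = −2·0.000394·p = -1.74148. At p = 2210, Q = 4420.6646.
Ed = (dQ/dp)·(p/Q) = (-1.74148) × (2210/4420.6646) = -0.87060…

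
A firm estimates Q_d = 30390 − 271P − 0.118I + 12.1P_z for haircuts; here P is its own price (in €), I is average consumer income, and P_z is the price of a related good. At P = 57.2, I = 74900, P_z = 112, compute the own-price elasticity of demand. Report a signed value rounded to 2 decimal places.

-2.09

At the given values, Q_d = 30390 − 271(57.2) − 0.118(74900) + 12.1(112) = 7405.8.
∂Q_d/∂P = −271.
E = (-271) × (57.2/7405.8) = -2.0931…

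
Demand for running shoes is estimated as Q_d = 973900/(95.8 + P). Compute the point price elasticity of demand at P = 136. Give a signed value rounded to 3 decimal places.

-0.587

dQ_d/dP = −973900/(95.8 + P)² = -18.1254. At P = 136, Q_d = 4201.47.
Ed = (dQ_d/dP)·(P/Q_d) = (-18.1254) × (136/4201.47) = -0.58671…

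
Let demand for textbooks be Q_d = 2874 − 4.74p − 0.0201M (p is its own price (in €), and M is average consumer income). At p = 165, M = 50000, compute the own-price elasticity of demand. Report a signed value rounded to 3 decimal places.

At the given values, Q_d = 2874 − 4.74(165) − 0.0201(50000) = 1086.9.
∂Q_d/∂p = −4.74.
E = (-4.74) × (165/1086.9) = -0.71956…

-0.720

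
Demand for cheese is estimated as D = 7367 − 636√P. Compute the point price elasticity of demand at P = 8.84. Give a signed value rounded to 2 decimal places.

dD/dP = −636/(2√P) = -106.955. At P = 8.84, D = 5476.04.
Ed = (dD/dP)·(P/D) = (-106.955) × (8.84/5476.04) = -0.1726…

-0.17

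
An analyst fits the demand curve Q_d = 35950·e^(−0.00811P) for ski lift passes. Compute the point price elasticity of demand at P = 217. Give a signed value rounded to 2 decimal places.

dQ_d/dP = −0.00811·Q_d = -50.167. At P = 217, Q_d = 6185.82.
Ed = (dQ_d/dP)·(P/Q_d) = (-50.167) × (217/6185.82) = -1.7598…

-1.76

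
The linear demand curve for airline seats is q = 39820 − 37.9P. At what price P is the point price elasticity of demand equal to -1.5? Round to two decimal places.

630.40

Ed = −37.9P/(39820 − 37.9P). Set this equal to -1.5:
37.9P = 1.5·(39820 − 37.9P) ⇒ 37.9P(1 + 1.5) = 1.5·39820
P = 1.5·39820 / (37.9·2.5) = 630.3957…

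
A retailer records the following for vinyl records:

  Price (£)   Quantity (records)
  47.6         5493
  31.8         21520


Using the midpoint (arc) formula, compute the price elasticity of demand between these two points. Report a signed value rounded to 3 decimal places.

-2.982

%ΔQ = (21520 − 5493) / [(5493 + 21520)/2] = 16027/13506.5 = 1.186613…
%ΔP = (31.8 − 47.6) / [(47.6 + 31.8)/2] = -15.8/39.7 = -0.397984…
Arc Ed = %ΔQ / %ΔP = (16027/13506.5) / (-15.8/39.7) = -2.98155…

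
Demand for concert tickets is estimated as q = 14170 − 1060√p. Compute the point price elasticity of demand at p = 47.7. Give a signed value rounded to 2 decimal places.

-0.53

dq/dp = −1060/(2√p) = -76.7391. At p = 47.7, q = 6849.09.
Ed = (dq/dp)·(p/q) = (-76.7391) × (47.7/6849.09) = -0.5344…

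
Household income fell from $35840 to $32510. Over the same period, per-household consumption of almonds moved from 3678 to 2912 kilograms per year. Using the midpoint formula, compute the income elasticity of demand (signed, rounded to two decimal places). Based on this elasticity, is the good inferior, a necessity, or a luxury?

%ΔQ = (2912 − 3678)/[( 3678 + 2912)/2] = -766/3295 = -0.232473…
%ΔIncome = (32510 − 35840)/[( 35840 + 32510)/2] = -3330/34175 = -0.097439…
E_income = (-766/3295) / (-3330/34175) = 2.3858…
E_income > 1 ⇒ normal good, luxury.

2.39; luxury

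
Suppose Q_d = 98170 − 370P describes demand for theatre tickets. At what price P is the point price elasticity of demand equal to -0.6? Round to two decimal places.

99.50

Ed = −370P/(98170 − 370P). Set this equal to -0.6:
370P = 0.6·(98170 − 370P) ⇒ 370P(1 + 0.6) = 0.6·98170
P = 0.6·98170 / (370·1.6) = 99.4966…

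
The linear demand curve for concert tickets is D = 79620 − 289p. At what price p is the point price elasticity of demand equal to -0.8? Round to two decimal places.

122.45

Ed = −289p/(79620 − 289p). Set this equal to -0.8:
289p = 0.8·(79620 − 289p) ⇒ 289p(1 + 0.8) = 0.8·79620
p = 0.8·79620 / (289·1.8) = 122.4452…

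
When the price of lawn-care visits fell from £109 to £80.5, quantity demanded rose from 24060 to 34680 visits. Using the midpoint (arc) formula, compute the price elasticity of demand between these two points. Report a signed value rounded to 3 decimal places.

%ΔQ = (34680 − 24060) / [(24060 + 34680)/2] = 10620/29370 = 0.361593…
%ΔP = (80.5 − 109) / [(109 + 80.5)/2] = -28.5/94.75 = -0.300791…
Arc Ed = %ΔQ / %ΔP = (10620/29370) / (-28.5/94.75) = -1.20213…

-1.202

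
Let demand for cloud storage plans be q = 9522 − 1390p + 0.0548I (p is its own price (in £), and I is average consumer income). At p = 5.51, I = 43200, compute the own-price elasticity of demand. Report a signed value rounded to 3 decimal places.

At the given values, q = 9522 − 1390(5.51) + 0.0548(43200) = 4230.46.
∂q/∂p = −1390.
E = (-1390) × (5.51/4230.46) = -1.81041…

-1.810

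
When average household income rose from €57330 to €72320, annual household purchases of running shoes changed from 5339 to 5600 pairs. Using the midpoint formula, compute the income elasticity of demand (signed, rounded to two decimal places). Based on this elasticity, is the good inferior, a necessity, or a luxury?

%ΔQ = (5600 − 5339)/[( 5339 + 5600)/2] = 261/5469.5 = 0.047719…
%ΔIncome = (72320 − 57330)/[( 57330 + 72320)/2] = 14990/64825 = 0.231237…
E_income = (261/5469.5) / (14990/64825) = 0.2063…
0 < E_income < 1 ⇒ normal good, necessity.

0.21; necessity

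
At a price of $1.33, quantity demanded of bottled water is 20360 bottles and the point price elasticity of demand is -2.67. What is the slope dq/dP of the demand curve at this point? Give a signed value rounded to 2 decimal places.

-40873.08

Ed = (dq/dP)·(P/q) ⇒ dq/dP = Ed·q/P = (-2.67)·20360/1.33 = -40873.0827…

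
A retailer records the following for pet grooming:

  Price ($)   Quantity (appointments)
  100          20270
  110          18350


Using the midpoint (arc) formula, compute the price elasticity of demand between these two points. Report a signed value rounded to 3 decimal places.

-1.044

%ΔQ = (18350 − 20270) / [(20270 + 18350)/2] = -1920/19310 = -0.099430…
%ΔP = (110 − 100) / [(100 + 110)/2] = 10/105 = 0.095238…
Arc Ed = %ΔQ / %ΔP = (-1920/19310) / (10/105) = -1.04401…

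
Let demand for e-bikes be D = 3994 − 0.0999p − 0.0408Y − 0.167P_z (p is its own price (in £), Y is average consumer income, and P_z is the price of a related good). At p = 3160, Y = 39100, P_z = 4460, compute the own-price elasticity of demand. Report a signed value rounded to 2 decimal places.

-0.24

At the given values, D = 3994 − 0.0999(3160) − 0.0408(39100) − 0.167(4460) = 1338.216.
∂D/∂p = −0.0999.
E = (-0.0999) × (3160/1338.216) = -0.2358…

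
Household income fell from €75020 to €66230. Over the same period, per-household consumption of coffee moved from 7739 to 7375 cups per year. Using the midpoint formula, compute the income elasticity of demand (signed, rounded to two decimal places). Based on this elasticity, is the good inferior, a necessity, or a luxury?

0.39; necessity

%ΔQ = (7375 − 7739)/[( 7739 + 7375)/2] = -364/7557 = -0.048167…
%ΔIncome = (66230 − 75020)/[( 75020 + 66230)/2] = -8790/70625 = -0.124460…
E_income = (-364/7557) / (-8790/70625) = 0.3870…
0 < E_income < 1 ⇒ normal good, necessity.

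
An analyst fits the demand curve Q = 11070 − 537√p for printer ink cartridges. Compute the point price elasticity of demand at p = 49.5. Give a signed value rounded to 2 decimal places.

-0.26

dQ/dp = −537/(2√p) = -38.1629. At p = 49.5, Q = 7291.87.
Ed = (dQ/dp)·(p/Q) = (-38.1629) × (49.5/7291.87) = -0.2590…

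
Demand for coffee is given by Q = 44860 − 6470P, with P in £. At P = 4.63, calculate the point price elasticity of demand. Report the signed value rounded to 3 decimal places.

-2.010

dQ/dP = −6470. At P = 4.63, Q = 44860 − 6470(4.63) = 14903.9.
Ed = (dQ/dP)·(P/Q) = −6470 × (4.63/14903.9) = -2.00995…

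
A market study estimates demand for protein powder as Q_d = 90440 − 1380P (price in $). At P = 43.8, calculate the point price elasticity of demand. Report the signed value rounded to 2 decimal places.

-2.02

dQ_d/dP = −1380. At P = 43.8, Q_d = 90440 − 1380(43.8) = 29996.
Ed = (dQ_d/dP)·(P/Q_d) = −1380 × (43.8/29996) = -2.0150…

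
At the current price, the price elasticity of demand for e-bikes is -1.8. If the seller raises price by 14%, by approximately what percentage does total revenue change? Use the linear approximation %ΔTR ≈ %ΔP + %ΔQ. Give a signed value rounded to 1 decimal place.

%ΔQ ≈ Ed × %ΔP = (-1.8) × (+14%) = -25.2000%
%ΔTR ≈ %ΔP + %ΔQ = (+14%) + (-25.2000%) = -11.2000%

-11.2%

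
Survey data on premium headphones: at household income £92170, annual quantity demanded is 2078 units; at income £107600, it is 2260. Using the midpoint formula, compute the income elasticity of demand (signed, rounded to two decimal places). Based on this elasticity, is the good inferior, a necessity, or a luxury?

%ΔQ = (2260 − 2078)/[( 2078 + 2260)/2] = 182/2169 = 0.083909…
%ΔIncome = (107600 − 92170)/[( 92170 + 107600)/2] = 15430/99885 = 0.154477…
E_income = (182/2169) / (15430/99885) = 0.5431…
0 < E_income < 1 ⇒ normal good, necessity.

0.54; necessity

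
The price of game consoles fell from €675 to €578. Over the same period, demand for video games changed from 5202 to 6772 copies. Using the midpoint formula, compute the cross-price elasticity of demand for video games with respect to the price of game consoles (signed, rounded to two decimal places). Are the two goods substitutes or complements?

-1.69; complements

%ΔQ_{video games} = (6772 − 5202)/avg = 1570/5987 = 0.262234…
%ΔP_{game consoles} = (578 − 675)/avg = -97/626.5 = -0.154828…
E_cross = (1570/5987) / (-97/626.5) = -1.6937…
E_cross < 0 ⇒ the goods are complements.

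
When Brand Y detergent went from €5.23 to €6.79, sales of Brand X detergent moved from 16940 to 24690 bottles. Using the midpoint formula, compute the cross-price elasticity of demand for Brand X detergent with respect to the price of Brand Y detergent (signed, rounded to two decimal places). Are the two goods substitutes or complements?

%ΔQ_{Brand X detergent} = (24690 − 16940)/avg = 7750/20815 = 0.372327…
%ΔP_{Brand Y detergent} = (6.79 − 5.23)/avg = 1.56/6.01 = 0.259567…
E_cross = (7750/20815) / (1.56/6.01) = 1.4344…
E_cross > 0 ⇒ the goods are substitutes.

1.43; substitutes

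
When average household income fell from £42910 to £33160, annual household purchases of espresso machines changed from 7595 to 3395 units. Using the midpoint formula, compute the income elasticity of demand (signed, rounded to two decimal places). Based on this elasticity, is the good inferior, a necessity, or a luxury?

%ΔQ = (3395 − 7595)/[( 7595 + 3395)/2] = -4200/5495 = -0.764331…
%ΔIncome = (33160 − 42910)/[( 42910 + 33160)/2] = -9750/38035 = -0.256342…
E_income = (-4200/5495) / (-9750/38035) = 2.9816…
E_income > 1 ⇒ normal good, luxury.

2.98; luxury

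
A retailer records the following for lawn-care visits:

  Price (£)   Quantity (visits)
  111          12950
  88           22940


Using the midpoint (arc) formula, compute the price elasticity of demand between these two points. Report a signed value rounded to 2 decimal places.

-2.41

%ΔQ = (22940 − 12950) / [(12950 + 22940)/2] = 9990/17945 = 0.556701…
%ΔP = (88 − 111) / [(111 + 88)/2] = -23/99.5 = -0.231155…
Arc Ed = %ΔQ / %ΔP = (9990/17945) / (-23/99.5) = -2.4083…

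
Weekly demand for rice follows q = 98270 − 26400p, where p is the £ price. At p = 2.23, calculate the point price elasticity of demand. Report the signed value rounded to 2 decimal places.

-1.49

dq/dp = −26400. At p = 2.23, q = 98270 − 26400(2.23) = 39398.
Ed = (dq/dp)·(p/q) = −26400 × (2.23/39398) = -1.4942…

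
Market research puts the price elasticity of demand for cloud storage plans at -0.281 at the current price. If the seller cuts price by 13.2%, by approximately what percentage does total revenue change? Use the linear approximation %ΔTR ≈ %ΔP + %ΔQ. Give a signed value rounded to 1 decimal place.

%ΔQ ≈ Ed × %ΔP = (-0.281) × (-13.2%) = +3.7092%
%ΔTR ≈ %ΔP + %ΔQ = (-13.2%) + (+3.7092%) = -9.4908%

-9.5%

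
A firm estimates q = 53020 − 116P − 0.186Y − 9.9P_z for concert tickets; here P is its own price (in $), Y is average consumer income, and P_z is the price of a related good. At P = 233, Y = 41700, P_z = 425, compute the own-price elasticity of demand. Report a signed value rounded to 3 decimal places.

-1.927

At the given values, q = 53020 − 116(233) − 0.186(41700) − 9.9(425) = 14028.3.
∂q/∂P = −116.
E = (-116) × (233/14028.3) = -1.92667…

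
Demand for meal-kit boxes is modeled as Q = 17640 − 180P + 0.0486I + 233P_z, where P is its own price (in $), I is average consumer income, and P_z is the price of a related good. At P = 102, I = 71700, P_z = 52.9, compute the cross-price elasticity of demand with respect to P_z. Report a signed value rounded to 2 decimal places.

At the given values, Q = 17640 − 180(102) + 0.0486(71700) + 233(52.9) = 15090.32.
∂Q/∂P_z = 233.
E = (233) × (52.9/15090.32) = 0.8167…

0.82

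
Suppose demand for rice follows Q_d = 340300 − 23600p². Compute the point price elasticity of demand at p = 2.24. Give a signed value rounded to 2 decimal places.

-1.07

dQ_d/dp = −2·23600·p = -105728. At p = 2.24, Q_d = 221884.64.
Ed = (dQ_d/dp)·(p/Q_d) = (-105728) × (2.24/221884.64) = -1.0673…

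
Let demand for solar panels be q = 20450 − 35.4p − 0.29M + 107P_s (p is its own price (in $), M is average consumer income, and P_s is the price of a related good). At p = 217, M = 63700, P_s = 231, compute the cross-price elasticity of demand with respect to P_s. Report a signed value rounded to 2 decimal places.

At the given values, q = 20450 − 35.4(217) − 0.29(63700) + 107(231) = 19012.2.
∂q/∂P_s = 107.
E = (107) × (231/19012.2) = 1.3000…

1.30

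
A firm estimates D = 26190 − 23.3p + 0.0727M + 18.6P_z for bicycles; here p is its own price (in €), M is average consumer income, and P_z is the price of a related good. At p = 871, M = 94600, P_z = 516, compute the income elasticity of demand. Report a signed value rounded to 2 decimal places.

0.31

At the given values, D = 26190 − 23.3(871) + 0.0727(94600) + 18.6(516) = 22370.72.
∂D/∂M = 0.0727.
E = (0.0727) × (94600/22370.72) = 0.3074…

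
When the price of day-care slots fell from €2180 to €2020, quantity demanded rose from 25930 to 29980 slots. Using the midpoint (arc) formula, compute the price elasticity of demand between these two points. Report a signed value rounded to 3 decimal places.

%ΔQ = (29980 − 25930) / [(25930 + 29980)/2] = 4050/27955 = 0.144875…
%ΔP = (2020 − 2180) / [(2180 + 2020)/2] = -160/2100 = -0.076190…
Arc Ed = %ΔQ / %ΔP = (4050/27955) / (-160/2100) = -1.90149…

-1.901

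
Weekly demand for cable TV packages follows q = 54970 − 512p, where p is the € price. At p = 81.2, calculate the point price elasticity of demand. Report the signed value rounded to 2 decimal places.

-3.10

dq/dp = −512. At p = 81.2, q = 54970 − 512(81.2) = 13395.6.
Ed = (dq/dp)·(p/q) = −512 × (81.2/13395.6) = -3.1035…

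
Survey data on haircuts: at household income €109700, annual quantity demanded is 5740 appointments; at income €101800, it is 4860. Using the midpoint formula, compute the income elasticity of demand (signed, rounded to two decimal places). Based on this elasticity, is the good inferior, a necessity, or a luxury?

2.22; luxury

%ΔQ = (4860 − 5740)/[( 5740 + 4860)/2] = -880/5300 = -0.166037…
%ΔIncome = (101800 − 109700)/[( 109700 + 101800)/2] = -7900/105750 = -0.074704…
E_income = (-880/5300) / (-7900/105750) = 2.2225…
E_income > 1 ⇒ normal good, luxury.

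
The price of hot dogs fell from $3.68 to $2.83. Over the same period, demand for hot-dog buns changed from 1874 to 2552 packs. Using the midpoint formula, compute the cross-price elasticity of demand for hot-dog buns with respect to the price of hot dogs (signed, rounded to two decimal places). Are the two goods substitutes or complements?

%ΔQ_{hot-dog buns} = (2552 − 1874)/avg = 678/2213 = 0.306371…
%ΔP_{hot dogs} = (2.83 − 3.68)/avg = -0.85/3.255 = -0.261136…
E_cross = (678/2213) / (-0.85/3.255) = -1.1732…
E_cross < 0 ⇒ the goods are complements.

-1.17; complements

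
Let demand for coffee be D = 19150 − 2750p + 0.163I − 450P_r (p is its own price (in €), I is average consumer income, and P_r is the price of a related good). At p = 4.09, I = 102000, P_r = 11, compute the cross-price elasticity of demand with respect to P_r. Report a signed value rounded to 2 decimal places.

-0.25

At the given values, D = 19150 − 2750(4.09) + 0.163(102000) − 450(11) = 19578.5.
∂D/∂P_r = -450.
E = (-450) × (11/19578.5) = -0.2528…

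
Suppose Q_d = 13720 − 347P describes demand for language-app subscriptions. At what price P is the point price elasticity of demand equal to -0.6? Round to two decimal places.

Ed = −347P/(13720 − 347P). Set this equal to -0.6:
347P = 0.6·(13720 − 347P) ⇒ 347P(1 + 0.6) = 0.6·13720
P = 0.6·13720 / (347·1.6) = 14.8270…

14.83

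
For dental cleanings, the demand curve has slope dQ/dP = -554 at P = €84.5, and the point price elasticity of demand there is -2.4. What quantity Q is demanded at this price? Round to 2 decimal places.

19505.42

Ed = (dQ/dP)·(P/Q) ⇒ Q = (dQ/dP)·P/Ed = (-554)·84.5/(-2.4) = 19505.4166…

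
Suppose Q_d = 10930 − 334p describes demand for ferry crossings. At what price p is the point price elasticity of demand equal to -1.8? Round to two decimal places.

Ed = −334p/(10930 − 334p). Set this equal to -1.8:
334p = 1.8·(10930 − 334p) ⇒ 334p(1 + 1.8) = 1.8·10930
p = 1.8·10930 / (334·2.8) = 21.0372…

21.04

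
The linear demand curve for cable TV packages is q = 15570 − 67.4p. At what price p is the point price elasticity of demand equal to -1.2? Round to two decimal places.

126.00

Ed = −67.4p/(15570 − 67.4p). Set this equal to -1.2:
67.4p = 1.2·(15570 − 67.4p) ⇒ 67.4p(1 + 1.2) = 1.2·15570
p = 1.2·15570 / (67.4·2.2) = 126.0048…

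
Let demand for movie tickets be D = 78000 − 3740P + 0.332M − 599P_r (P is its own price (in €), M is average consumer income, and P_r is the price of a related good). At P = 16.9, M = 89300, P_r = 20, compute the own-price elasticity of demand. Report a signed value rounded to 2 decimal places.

-1.95

At the given values, D = 78000 − 3740(16.9) + 0.332(89300) − 599(20) = 32461.6.
∂D/∂P = −3740.
E = (-3740) × (16.9/32461.6) = -1.9471…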